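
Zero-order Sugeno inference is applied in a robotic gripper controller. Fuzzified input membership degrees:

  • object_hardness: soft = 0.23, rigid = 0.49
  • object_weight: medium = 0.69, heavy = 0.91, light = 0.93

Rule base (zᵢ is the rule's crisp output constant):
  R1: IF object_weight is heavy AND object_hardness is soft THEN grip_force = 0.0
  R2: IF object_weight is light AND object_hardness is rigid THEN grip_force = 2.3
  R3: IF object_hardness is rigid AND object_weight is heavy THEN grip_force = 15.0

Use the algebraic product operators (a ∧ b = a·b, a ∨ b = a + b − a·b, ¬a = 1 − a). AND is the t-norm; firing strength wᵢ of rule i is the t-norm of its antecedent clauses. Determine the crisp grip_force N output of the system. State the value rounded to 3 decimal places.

6.964

R1 (z=0.0): heavy=0.91, soft=0.23; AND[a·b] → w = 0.2093
R2 (z=2.3): light=0.93, rigid=0.49; AND[a·b] → w = 0.4557
R3 (z=15.0): rigid=0.49, heavy=0.91; AND[a·b] → w = 0.4459
Weighted average = (0.2093·0.0 + 0.4557·2.3 + 0.4459·15.0) / (0.2093 + 0.4557 + 0.4459)
  = 7.7366 / 1.1109 = 6.964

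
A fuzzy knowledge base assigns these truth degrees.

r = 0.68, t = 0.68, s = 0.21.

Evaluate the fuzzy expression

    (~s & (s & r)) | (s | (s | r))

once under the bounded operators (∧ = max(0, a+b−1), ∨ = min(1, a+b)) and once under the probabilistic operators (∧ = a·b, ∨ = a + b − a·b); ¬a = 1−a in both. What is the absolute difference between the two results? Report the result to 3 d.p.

Under bounded:
  ~s = 1 − 0.21 = 0.79
  s & r = max(0, a+b−1) on (0.21, 0.68) = 0.00
  ~s & (s & r) = max(0, a+b−1) on (0.79, 0.00) = 0.00
  s | r = min(1, a+b) on (0.21, 0.68) = 0.89
  s | (s | r) = min(1, a+b) on (0.21, 0.89) = 1.00
  (~s & (s & r)) | (s | (s | r)) = min(1, a+b) on (0.00, 1.00) = 1.00
  → value = 1.0000
Under probabilistic:
  ~s = 1 − 0.2100 = 0.7900
  s & r = a·b on (0.2100, 0.6800) = 0.1428
  ~s & (s & r) = a·b on (0.7900, 0.1428) = 0.1128
  s | r = a + b − a·b on (0.2100, 0.6800) = 0.7472
  s | (s | r) = a + b − a·b on (0.2100, 0.7472) = 0.8003
  (~s & (s & r)) | (s | (s | r)) = a + b − a·b on (0.1128, 0.8003) = 0.8228
  → value = 0.8228
|1.0000 − 0.8228| = 0.177

0.177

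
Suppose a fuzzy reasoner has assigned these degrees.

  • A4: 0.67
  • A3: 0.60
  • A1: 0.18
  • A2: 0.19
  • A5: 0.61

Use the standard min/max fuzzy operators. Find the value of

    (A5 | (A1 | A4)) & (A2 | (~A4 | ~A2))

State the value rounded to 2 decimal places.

0.67

A1 | A4 = max(a, b) on (0.18, 0.67) = 0.67
A5 | (A1 | A4) = max(a, b) on (0.61, 0.67) = 0.67
~A4 = 1 − 0.67 = 0.33
~A2 = 1 − 0.19 = 0.81
~A4 | ~A2 = max(a, b) on (0.33, 0.81) = 0.81
A2 | (~A4 | ~A2) = max(a, b) on (0.19, 0.81) = 0.81
(A5 | (A1 | A4)) & (A2 | (~A4 | ~A2)) = min(a, b) on (0.67, 0.81) = 0.67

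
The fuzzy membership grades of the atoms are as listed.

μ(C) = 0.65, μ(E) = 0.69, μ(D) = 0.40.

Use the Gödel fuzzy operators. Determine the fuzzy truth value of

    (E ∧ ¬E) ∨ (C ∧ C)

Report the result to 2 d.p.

0.65

¬E = 1 − 0.69 = 0.31
E ∧ ¬E = min(a, b) on (0.69, 0.31) = 0.31
C ∧ C = min(a, b) on (0.65, 0.65) = 0.65
(E ∧ ¬E) ∨ (C ∧ C) = max(a, b) on (0.31, 0.65) = 0.65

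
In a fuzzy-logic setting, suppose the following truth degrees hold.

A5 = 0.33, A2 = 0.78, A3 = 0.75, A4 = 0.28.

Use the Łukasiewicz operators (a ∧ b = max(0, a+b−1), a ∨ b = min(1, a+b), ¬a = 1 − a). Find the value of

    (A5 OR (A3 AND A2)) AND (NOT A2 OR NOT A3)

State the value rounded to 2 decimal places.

A3 AND A2 = max(0, a+b−1) on (0.75, 0.78) = 0.53
A5 OR (A3 AND A2) = min(1, a+b) on (0.33, 0.53) = 0.86
NOT A2 = 1 − 0.78 = 0.22
NOT A3 = 1 − 0.75 = 0.25
NOT A2 OR NOT A3 = min(1, a+b) on (0.22, 0.25) = 0.47
(A5 OR (A3 AND A2)) AND (NOT A2 OR NOT A3) = max(0, a+b−1) on (0.86, 0.47) = 0.33

0.33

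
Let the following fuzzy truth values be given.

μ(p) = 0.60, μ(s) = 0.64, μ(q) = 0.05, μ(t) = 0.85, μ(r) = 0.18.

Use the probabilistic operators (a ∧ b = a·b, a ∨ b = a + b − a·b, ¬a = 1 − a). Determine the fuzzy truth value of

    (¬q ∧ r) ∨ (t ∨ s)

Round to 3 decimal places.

0.955

¬q = 1 − 0.0500 = 0.9500
¬q ∧ r = a·b on (0.9500, 0.1800) = 0.1710
t ∨ s = a + b − a·b on (0.8500, 0.6400) = 0.9460
(¬q ∧ r) ∨ (t ∨ s) = a + b − a·b on (0.1710, 0.9460) = 0.9552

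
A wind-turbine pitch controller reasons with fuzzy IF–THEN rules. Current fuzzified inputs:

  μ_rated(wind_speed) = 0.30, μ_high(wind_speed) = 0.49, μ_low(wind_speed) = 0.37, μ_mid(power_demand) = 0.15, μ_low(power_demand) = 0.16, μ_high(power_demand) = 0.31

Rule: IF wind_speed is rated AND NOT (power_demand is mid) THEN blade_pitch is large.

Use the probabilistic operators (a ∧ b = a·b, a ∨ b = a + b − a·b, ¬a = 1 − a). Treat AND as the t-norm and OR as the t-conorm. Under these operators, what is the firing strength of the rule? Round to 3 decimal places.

0.255

firing strength: rated=0.30, ¬mid=1−0.15=0.85; AND[a·b] → w = 0.2550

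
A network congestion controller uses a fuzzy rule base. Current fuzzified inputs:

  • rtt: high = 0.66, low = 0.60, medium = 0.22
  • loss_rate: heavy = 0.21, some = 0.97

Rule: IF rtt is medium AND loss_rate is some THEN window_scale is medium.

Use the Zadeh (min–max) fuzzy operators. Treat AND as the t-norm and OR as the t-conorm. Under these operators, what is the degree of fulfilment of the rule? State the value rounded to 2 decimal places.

firing strength: medium=0.22, some=0.97; AND[min(a, b)] → w = 0.22

0.22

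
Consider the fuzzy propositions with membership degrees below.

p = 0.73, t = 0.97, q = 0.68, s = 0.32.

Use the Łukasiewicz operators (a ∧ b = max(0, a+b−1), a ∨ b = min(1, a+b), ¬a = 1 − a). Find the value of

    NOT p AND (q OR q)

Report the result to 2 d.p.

NOT p = 1 − 0.73 = 0.27
q OR q = min(1, a+b) on (0.68, 0.68) = 1.00
NOT p AND (q OR q) = max(0, a+b−1) on (0.27, 1.00) = 0.27

0.27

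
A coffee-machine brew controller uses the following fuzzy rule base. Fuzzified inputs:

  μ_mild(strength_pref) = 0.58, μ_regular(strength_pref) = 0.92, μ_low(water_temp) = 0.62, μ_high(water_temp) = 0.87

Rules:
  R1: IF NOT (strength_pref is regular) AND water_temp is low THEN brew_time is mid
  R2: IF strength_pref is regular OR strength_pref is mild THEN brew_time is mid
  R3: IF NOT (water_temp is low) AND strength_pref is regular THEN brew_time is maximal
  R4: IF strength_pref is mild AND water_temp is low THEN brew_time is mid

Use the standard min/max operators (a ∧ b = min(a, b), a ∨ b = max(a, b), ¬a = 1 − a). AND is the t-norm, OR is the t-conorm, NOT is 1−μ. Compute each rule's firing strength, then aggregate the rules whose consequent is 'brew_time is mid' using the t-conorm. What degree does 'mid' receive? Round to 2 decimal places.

0.92

R1: ¬regular=1−0.92=0.08, low=0.62; AND[min(a, b)] → w = 0.08
R2: regular=0.92, mild=0.58; OR[max(a, b)] → w = 0.92
R3: ¬low=1−0.62=0.38, regular=0.92; AND[min(a, b)] → w = 0.38
R4: mild=0.58, low=0.62; AND[min(a, b)] → w = 0.58
Rules with consequent 'mid': {R1, R2, R4} → strengths 0.08, 0.92, 0.58
Aggregate via t-conorm [max(a, b)]: 0.92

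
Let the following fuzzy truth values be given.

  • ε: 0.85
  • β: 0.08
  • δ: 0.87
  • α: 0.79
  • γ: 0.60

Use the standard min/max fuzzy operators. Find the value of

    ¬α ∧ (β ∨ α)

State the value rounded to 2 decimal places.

0.21

¬α = 1 − 0.79 = 0.21
β ∨ α = max(a, b) on (0.08, 0.79) = 0.79
¬α ∧ (β ∨ α) = min(a, b) on (0.21, 0.79) = 0.21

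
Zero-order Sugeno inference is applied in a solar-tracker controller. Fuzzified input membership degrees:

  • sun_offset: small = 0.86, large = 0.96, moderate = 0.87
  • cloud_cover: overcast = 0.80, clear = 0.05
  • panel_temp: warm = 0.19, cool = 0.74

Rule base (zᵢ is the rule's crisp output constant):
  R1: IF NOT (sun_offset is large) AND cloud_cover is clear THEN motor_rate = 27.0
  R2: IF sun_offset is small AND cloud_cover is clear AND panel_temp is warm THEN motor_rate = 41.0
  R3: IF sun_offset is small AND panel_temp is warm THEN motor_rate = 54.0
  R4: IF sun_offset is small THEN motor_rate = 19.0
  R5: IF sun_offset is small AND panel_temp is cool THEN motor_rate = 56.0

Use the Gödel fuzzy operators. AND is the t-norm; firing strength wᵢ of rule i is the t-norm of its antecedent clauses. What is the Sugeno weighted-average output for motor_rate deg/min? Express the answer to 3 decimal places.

37.856

R1 (z=27.0): ¬large=1−0.96=0.04, clear=0.05; AND[min(a, b)] → w = 0.04
R2 (z=41.0): small=0.86, clear=0.05, warm=0.19; AND[min(a, b)] → w = 0.05
R3 (z=54.0): small=0.86, warm=0.19; AND[min(a, b)] → w = 0.19
R4 (z=19.0): small=0.86 → w = 0.86
R5 (z=56.0): small=0.86, cool=0.74; AND[min(a, b)] → w = 0.74
Weighted average = (0.04·27.0 + 0.05·41.0 + 0.19·54.0 + 0.86·19.0 + 0.74·56.0) / (0.04 + 0.05 + 0.19 + 0.86 + 0.74)
  = 71.1700 / 1.8800 = 37.856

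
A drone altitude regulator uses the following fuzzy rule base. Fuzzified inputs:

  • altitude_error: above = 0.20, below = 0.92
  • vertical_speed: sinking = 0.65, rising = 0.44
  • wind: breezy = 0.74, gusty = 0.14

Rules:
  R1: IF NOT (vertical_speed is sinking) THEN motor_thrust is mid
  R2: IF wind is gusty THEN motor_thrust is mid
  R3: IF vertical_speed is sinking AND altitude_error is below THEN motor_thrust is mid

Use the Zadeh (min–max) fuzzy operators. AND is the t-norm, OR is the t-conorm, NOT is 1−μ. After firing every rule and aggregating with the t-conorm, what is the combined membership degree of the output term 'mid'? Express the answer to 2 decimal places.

0.65

R1: ¬sinking=1−0.65=0.35 → w = 0.35
R2: gusty=0.14 → w = 0.14
R3: sinking=0.65, below=0.92; AND[min(a, b)] → w = 0.65
Rules with consequent 'mid': {R1, R2, R3} → strengths 0.35, 0.14, 0.65
Aggregate via t-conorm [max(a, b)]: 0.65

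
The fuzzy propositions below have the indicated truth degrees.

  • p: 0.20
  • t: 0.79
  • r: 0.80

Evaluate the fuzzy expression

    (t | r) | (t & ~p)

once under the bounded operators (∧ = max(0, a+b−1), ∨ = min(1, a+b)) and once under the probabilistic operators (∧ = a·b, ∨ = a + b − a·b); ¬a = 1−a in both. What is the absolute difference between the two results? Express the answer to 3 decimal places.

0.015

Under bounded:
  t | r = min(1, a+b) on (0.79, 0.80) = 1.00
  ~p = 1 − 0.20 = 0.80
  t & ~p = max(0, a+b−1) on (0.79, 0.80) = 0.59
  (t | r) | (t & ~p) = min(1, a+b) on (1.00, 0.59) = 1.00
  → value = 1.0000
Under probabilistic:
  t | r = a + b − a·b on (0.7900, 0.8000) = 0.9580
  ~p = 1 − 0.2000 = 0.8000
  t & ~p = a·b on (0.7900, 0.8000) = 0.6320
  (t | r) | (t & ~p) = a + b − a·b on (0.9580, 0.6320) = 0.9845
  → value = 0.9845
|1.0000 − 0.9845| = 0.015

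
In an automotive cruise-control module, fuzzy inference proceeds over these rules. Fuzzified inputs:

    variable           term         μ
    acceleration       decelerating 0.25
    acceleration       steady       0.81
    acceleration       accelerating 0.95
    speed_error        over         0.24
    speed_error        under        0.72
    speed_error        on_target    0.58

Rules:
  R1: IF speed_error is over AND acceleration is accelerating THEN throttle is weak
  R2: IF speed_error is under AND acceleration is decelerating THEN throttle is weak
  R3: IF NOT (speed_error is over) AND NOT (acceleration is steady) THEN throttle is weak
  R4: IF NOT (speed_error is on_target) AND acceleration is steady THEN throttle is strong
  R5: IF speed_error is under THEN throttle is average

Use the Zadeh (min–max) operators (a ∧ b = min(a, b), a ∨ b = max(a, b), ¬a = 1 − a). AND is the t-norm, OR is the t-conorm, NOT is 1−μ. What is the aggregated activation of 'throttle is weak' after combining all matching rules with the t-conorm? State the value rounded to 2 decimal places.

0.25

R1: over=0.24, accelerating=0.95; AND[min(a, b)] → w = 0.24
R2: under=0.72, decelerating=0.25; AND[min(a, b)] → w = 0.25
R3: ¬over=1−0.24=0.76, ¬steady=1−0.81=0.19; AND[min(a, b)] → w = 0.19
R4: ¬on_target=1−0.58=0.42, steady=0.81; AND[min(a, b)] → w = 0.42
R5: under=0.72 → w = 0.72
Rules with consequent 'weak': {R1, R2, R3} → strengths 0.24, 0.25, 0.19
Aggregate via t-conorm [max(a, b)]: 0.25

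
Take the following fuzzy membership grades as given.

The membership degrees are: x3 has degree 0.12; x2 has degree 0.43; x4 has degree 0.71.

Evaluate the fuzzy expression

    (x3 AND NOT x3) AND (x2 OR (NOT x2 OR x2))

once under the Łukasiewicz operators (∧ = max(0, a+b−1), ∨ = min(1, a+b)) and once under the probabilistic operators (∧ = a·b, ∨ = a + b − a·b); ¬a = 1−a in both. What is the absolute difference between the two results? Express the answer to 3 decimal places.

0.091

Under Łukasiewicz:
  NOT x3 = 1 − 0.12 = 0.88
  x3 AND NOT x3 = max(0, a+b−1) on (0.12, 0.88) = 0.00
  NOT x2 = 1 − 0.43 = 0.57
  NOT x2 OR x2 = min(1, a+b) on (0.57, 0.43) = 1.00
  x2 OR (NOT x2 OR x2) = min(1, a+b) on (0.43, 1.00) = 1.00
  (x3 AND NOT x3) AND (x2 OR (NOT x2 OR x2)) = max(0, a+b−1) on (0.00, 1.00) = 0.00
  → value = 0.0000
Under probabilistic:
  NOT x3 = 1 − 0.1200 = 0.8800
  x3 AND NOT x3 = a·b on (0.1200, 0.8800) = 0.1056
  NOT x2 = 1 − 0.4300 = 0.5700
  NOT x2 OR x2 = a + b − a·b on (0.5700, 0.4300) = 0.7549
  x2 OR (NOT x2 OR x2) = a + b − a·b on (0.4300, 0.7549) = 0.8603
  (x3 AND NOT x3) AND (x2 OR (NOT x2 OR x2)) = a·b on (0.1056, 0.8603) = 0.0908
  → value = 0.0908
|0.0000 − 0.0908| = 0.091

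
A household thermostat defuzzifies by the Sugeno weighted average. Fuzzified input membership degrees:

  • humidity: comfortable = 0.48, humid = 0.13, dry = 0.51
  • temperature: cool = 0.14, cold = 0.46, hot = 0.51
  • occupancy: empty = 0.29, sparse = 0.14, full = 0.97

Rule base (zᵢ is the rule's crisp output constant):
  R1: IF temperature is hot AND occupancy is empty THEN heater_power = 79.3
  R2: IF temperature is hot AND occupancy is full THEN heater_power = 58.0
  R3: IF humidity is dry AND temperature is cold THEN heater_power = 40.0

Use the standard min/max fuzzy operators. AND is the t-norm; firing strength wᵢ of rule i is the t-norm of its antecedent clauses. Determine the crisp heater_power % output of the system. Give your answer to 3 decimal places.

56.331

R1 (z=79.3): hot=0.51, empty=0.29; AND[min(a, b)] → w = 0.29
R2 (z=58.0): hot=0.51, full=0.97; AND[min(a, b)] → w = 0.51
R3 (z=40.0): dry=0.51, cold=0.46; AND[min(a, b)] → w = 0.46
Weighted average = (0.29·79.3 + 0.51·58.0 + 0.46·40.0) / (0.29 + 0.51 + 0.46)
  = 70.9770 / 1.2600 = 56.331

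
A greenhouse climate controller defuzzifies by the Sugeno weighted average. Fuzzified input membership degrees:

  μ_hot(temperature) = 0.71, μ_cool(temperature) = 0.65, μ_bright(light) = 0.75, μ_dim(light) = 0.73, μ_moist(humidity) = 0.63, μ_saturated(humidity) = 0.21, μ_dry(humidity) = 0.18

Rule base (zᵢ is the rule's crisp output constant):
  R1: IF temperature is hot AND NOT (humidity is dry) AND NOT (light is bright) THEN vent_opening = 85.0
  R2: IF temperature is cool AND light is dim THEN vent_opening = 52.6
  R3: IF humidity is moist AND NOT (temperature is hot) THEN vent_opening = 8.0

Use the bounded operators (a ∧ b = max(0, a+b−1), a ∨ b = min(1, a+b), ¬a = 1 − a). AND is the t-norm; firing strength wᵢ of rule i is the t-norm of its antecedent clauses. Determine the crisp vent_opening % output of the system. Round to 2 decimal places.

R1 (z=85.0): hot=0.71, ¬dry=1−0.18=0.82, ¬bright=1−0.75=0.25; AND[max(0, a+b−1)] → w = 0.00
R2 (z=52.6): cool=0.65, dim=0.73; AND[max(0, a+b−1)] → w = 0.38
R3 (z=8.0): moist=0.63, ¬hot=1−0.71=0.29; AND[max(0, a+b−1)] → w = 0.00
Weighted average = (0.00·85.0 + 0.38·52.6 + 0.00·8.0) / (0.00 + 0.38 + 0.00)
  = 19.9880 / 0.3800 = 52.60

52.60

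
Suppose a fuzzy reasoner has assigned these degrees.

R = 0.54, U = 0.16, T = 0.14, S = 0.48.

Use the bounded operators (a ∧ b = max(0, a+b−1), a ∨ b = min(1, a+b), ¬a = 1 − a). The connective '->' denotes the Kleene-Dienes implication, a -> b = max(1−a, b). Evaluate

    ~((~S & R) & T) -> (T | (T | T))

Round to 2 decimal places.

~S = 1 − 0.48 = 0.52
~S & R = max(0, a+b−1) on (0.52, 0.54) = 0.06
(~S & R) & T = max(0, a+b−1) on (0.06, 0.14) = 0.00
~((~S & R) & T) = 1 − 0.00 = 1.00
T | T = min(1, a+b) on (0.14, 0.14) = 0.28
T | (T | T) = min(1, a+b) on (0.14, 0.28) = 0.42
~((~S & R) & T) -> (T | (T | T))  [Kleene-Dienes: max(1−a, b)] with a=1.00, b=0.42 → 0.42

0.42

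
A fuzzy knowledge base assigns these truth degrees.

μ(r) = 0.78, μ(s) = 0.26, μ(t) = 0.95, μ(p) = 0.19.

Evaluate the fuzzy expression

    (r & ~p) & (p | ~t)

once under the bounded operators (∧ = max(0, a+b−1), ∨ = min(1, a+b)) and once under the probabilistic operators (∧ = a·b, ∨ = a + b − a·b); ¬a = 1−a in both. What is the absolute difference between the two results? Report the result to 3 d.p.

Under bounded:
  ~p = 1 − 0.19 = 0.81
  r & ~p = max(0, a+b−1) on (0.78, 0.81) = 0.59
  ~t = 1 − 0.95 = 0.05
  p | ~t = min(1, a+b) on (0.19, 0.05) = 0.24
  (r & ~p) & (p | ~t) = max(0, a+b−1) on (0.59, 0.24) = 0.00
  → value = 0.0000
Under probabilistic:
  ~p = 1 − 0.1900 = 0.8100
  r & ~p = a·b on (0.7800, 0.8100) = 0.6318
  ~t = 1 − 0.9500 = 0.0500
  p | ~t = a + b − a·b on (0.1900, 0.0500) = 0.2305
  (r & ~p) & (p | ~t) = a·b on (0.6318, 0.2305) = 0.1456
  → value = 0.1456
|0.0000 − 0.1456| = 0.146

0.146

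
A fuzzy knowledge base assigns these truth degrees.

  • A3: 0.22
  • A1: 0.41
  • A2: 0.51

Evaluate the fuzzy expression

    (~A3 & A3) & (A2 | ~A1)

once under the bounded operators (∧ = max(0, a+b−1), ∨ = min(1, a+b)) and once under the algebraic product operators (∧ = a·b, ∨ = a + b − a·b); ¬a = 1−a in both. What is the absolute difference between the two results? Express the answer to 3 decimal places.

Under bounded:
  ~A3 = 1 − 0.22 = 0.78
  ~A3 & A3 = max(0, a+b−1) on (0.78, 0.22) = 0.00
  ~A1 = 1 − 0.41 = 0.59
  A2 | ~A1 = min(1, a+b) on (0.51, 0.59) = 1.00
  (~A3 & A3) & (A2 | ~A1) = max(0, a+b−1) on (0.00, 1.00) = 0.00
  → value = 0.0000
Under algebraic product:
  ~A3 = 1 − 0.2200 = 0.7800
  ~A3 & A3 = a·b on (0.7800, 0.2200) = 0.1716
  ~A1 = 1 − 0.4100 = 0.5900
  A2 | ~A1 = a + b − a·b on (0.5100, 0.5900) = 0.7991
  (~A3 & A3) & (A2 | ~A1) = a·b on (0.1716, 0.7991) = 0.1371
  → value = 0.1371
|0.0000 − 0.1371| = 0.137

0.137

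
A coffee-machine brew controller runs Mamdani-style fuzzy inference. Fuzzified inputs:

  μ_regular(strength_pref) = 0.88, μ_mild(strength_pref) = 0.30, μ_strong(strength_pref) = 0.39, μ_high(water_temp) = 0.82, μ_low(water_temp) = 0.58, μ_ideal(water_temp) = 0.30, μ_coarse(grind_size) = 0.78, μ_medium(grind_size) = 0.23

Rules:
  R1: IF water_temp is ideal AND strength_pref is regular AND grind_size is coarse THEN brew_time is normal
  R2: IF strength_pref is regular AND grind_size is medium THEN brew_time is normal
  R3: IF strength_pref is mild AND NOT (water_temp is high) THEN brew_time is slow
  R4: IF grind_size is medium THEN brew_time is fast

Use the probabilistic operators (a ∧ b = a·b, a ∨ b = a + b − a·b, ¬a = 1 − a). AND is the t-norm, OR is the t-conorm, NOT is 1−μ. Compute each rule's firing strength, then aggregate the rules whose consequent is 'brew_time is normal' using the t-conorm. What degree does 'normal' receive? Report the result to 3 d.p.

R1: ideal=0.30, regular=0.88, coarse=0.78; AND[a·b] → w = 0.2059
R2: regular=0.88, medium=0.23; AND[a·b] → w = 0.2024
R3: mild=0.30, ¬high=1−0.82=0.18; AND[a·b] → w = 0.0540
R4: medium=0.23 → w = 0.2300
Rules with consequent 'normal': {R1, R2} → strengths 0.2059, 0.2024
Aggregate via t-conorm [a + b − a·b]: 0.3666

0.367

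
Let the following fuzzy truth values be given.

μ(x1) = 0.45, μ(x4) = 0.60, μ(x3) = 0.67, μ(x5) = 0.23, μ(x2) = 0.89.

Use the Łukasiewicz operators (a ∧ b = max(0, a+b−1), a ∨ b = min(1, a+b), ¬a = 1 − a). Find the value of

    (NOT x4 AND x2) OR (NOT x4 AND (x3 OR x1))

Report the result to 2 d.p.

0.69

NOT x4 = 1 − 0.60 = 0.40
NOT x4 AND x2 = max(0, a+b−1) on (0.40, 0.89) = 0.29
NOT x4 = 1 − 0.60 = 0.40
x3 OR x1 = min(1, a+b) on (0.67, 0.45) = 1.00
NOT x4 AND (x3 OR x1) = max(0, a+b−1) on (0.40, 1.00) = 0.40
(NOT x4 AND x2) OR (NOT x4 AND (x3 OR x1)) = min(1, a+b) on (0.29, 0.40) = 0.69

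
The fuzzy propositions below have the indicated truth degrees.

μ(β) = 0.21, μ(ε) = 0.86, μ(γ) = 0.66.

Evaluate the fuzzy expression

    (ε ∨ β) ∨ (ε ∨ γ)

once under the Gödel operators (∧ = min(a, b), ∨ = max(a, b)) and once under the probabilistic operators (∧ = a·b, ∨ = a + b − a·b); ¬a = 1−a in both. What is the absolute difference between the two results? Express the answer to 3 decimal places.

Under Gödel:
  ε ∨ β = max(a, b) on (0.86, 0.21) = 0.86
  ε ∨ γ = max(a, b) on (0.86, 0.66) = 0.86
  (ε ∨ β) ∨ (ε ∨ γ) = max(a, b) on (0.86, 0.86) = 0.86
  → value = 0.8600
Under probabilistic:
  ε ∨ β = a + b − a·b on (0.8600, 0.2100) = 0.8894
  ε ∨ γ = a + b − a·b on (0.8600, 0.6600) = 0.9524
  (ε ∨ β) ∨ (ε ∨ γ) = a + b − a·b on (0.8894, 0.9524) = 0.9947
  → value = 0.9947
|0.8600 − 0.9947| = 0.135

0.135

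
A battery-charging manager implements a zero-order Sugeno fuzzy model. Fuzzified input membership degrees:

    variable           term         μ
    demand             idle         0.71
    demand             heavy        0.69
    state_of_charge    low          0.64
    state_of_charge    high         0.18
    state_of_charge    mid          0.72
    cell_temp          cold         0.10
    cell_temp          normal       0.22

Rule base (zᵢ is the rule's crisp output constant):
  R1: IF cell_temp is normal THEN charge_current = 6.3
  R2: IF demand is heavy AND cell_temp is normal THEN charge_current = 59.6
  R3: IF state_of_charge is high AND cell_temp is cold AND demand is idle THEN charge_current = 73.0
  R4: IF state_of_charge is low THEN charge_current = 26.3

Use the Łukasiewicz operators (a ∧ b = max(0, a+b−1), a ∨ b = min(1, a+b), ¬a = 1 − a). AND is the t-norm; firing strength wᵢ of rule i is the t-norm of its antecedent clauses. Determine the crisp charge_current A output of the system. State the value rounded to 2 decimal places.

R1 (z=6.3): normal=0.22 → w = 0.22
R2 (z=59.6): heavy=0.69, normal=0.22; AND[max(0, a+b−1)] → w = 0.00
R3 (z=73.0): high=0.18, cold=0.10, idle=0.71; AND[max(0, a+b−1)] → w = 0.00
R4 (z=26.3): low=0.64 → w = 0.64
Weighted average = (0.22·6.3 + 0.00·59.6 + 0.00·73.0 + 0.64·26.3) / (0.22 + 0.00 + 0.00 + 0.64)
  = 18.2180 / 0.8600 = 21.18

21.18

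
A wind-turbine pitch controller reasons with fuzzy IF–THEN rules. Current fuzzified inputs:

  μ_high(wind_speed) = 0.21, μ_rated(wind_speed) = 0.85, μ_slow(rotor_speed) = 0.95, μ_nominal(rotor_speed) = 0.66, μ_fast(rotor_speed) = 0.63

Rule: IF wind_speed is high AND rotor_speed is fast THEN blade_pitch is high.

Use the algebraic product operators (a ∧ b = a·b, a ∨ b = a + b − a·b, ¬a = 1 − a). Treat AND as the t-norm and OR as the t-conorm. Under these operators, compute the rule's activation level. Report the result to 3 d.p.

0.132

firing strength: high=0.21, fast=0.63; AND[a·b] → w = 0.1323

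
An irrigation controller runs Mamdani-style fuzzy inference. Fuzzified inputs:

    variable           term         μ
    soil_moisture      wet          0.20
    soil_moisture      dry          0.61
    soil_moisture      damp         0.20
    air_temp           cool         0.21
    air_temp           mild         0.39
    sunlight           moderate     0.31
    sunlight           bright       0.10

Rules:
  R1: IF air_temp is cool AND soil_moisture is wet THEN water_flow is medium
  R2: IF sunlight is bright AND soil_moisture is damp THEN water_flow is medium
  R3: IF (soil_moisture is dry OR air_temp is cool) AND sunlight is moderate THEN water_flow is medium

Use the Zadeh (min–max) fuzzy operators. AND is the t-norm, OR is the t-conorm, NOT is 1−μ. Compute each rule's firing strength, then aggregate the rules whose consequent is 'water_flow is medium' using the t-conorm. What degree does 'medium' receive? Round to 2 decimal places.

0.31

R1: cool=0.21, wet=0.20; AND[min(a, b)] → w = 0.20
R2: bright=0.10, damp=0.20; AND[min(a, b)] → w = 0.10
R3: (dry=0.61 OR cool=0.21) = 0.61; AND[min(a, b)] with moderate=0.31 → w = 0.31
Rules with consequent 'medium': {R1, R2, R3} → strengths 0.20, 0.10, 0.31
Aggregate via t-conorm [max(a, b)]: 0.31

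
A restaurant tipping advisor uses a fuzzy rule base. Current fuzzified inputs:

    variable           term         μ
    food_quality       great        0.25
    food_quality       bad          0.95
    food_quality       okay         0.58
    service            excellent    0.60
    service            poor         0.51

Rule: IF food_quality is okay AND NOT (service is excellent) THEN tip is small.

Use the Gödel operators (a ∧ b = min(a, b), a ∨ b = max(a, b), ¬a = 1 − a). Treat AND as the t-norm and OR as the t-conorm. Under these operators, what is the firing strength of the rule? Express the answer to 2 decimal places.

firing strength: okay=0.58, ¬excellent=1−0.60=0.40; AND[min(a, b)] → w = 0.40

0.40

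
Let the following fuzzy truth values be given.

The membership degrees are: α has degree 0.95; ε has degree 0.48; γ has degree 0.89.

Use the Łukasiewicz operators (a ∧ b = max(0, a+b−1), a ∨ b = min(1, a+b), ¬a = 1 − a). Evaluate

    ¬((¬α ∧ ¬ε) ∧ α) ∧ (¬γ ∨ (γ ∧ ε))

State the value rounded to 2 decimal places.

¬α = 1 − 0.95 = 0.05
¬ε = 1 − 0.48 = 0.52
¬α ∧ ¬ε = max(0, a+b−1) on (0.05, 0.52) = 0.00
(¬α ∧ ¬ε) ∧ α = max(0, a+b−1) on (0.00, 0.95) = 0.00
¬((¬α ∧ ¬ε) ∧ α) = 1 − 0.00 = 1.00
¬γ = 1 − 0.89 = 0.11
γ ∧ ε = max(0, a+b−1) on (0.89, 0.48) = 0.37
¬γ ∨ (γ ∧ ε) = min(1, a+b) on (0.11, 0.37) = 0.48
¬((¬α ∧ ¬ε) ∧ α) ∧ (¬γ ∨ (γ ∧ ε)) = max(0, a+b−1) on (1.00, 0.48) = 0.48

0.48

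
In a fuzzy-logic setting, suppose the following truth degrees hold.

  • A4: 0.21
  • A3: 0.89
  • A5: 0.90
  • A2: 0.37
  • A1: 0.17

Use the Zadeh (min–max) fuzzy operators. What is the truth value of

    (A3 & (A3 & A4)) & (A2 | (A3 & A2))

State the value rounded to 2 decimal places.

0.21

A3 & A4 = min(a, b) on (0.89, 0.21) = 0.21
A3 & (A3 & A4) = min(a, b) on (0.89, 0.21) = 0.21
A3 & A2 = min(a, b) on (0.89, 0.37) = 0.37
A2 | (A3 & A2) = max(a, b) on (0.37, 0.37) = 0.37
(A3 & (A3 & A4)) & (A2 | (A3 & A2)) = min(a, b) on (0.21, 0.37) = 0.21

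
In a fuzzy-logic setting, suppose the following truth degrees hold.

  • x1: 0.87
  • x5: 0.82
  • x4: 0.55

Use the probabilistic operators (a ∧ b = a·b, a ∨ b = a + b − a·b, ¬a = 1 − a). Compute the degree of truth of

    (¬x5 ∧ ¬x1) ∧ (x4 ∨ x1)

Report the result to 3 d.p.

¬x5 = 1 − 0.8200 = 0.1800
¬x1 = 1 − 0.8700 = 0.1300
¬x5 ∧ ¬x1 = a·b on (0.1800, 0.1300) = 0.0234
x4 ∨ x1 = a + b − a·b on (0.5500, 0.8700) = 0.9415
(¬x5 ∧ ¬x1) ∧ (x4 ∨ x1) = a·b on (0.0234, 0.9415) = 0.0220

0.022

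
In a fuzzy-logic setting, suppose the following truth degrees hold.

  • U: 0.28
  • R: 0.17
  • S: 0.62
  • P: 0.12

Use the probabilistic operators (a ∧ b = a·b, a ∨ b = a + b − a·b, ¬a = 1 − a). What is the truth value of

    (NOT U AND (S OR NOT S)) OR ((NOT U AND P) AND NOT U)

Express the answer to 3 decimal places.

NOT U = 1 − 0.2800 = 0.7200
NOT S = 1 − 0.6200 = 0.3800
S OR NOT S = a + b − a·b on (0.6200, 0.3800) = 0.7644
NOT U AND (S OR NOT S) = a·b on (0.7200, 0.7644) = 0.5504
NOT U = 1 − 0.2800 = 0.7200
NOT U AND P = a·b on (0.7200, 0.1200) = 0.0864
NOT U = 1 − 0.2800 = 0.7200
(NOT U AND P) AND NOT U = a·b on (0.0864, 0.7200) = 0.0622
(NOT U AND (S OR NOT S)) OR ((NOT U AND P) AND NOT U) = a + b − a·b on (0.5504, 0.0622) = 0.5783

0.578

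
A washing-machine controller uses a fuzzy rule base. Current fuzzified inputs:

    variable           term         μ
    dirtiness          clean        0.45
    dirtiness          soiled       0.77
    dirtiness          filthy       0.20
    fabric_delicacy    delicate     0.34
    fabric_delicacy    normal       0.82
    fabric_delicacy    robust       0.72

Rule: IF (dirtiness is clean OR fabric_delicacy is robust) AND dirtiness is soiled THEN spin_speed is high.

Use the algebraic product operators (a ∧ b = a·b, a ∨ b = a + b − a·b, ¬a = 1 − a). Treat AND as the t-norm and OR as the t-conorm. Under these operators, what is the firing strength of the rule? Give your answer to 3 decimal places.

firing strength: (clean=0.45 OR robust=0.72) = 0.8460; AND[a·b] with soiled=0.77 → w = 0.6514

0.651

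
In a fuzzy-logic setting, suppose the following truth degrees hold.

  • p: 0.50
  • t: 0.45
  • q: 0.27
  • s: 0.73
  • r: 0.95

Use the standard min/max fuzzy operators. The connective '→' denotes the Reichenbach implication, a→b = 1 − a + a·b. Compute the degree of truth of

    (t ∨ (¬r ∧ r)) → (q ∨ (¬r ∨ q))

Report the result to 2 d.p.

0.67

¬r = 1 − 0.95 = 0.05
¬r ∧ r = min(a, b) on (0.05, 0.95) = 0.05
t ∨ (¬r ∧ r) = max(a, b) on (0.45, 0.05) = 0.45
¬r = 1 − 0.95 = 0.05
¬r ∨ q = max(a, b) on (0.05, 0.27) = 0.27
q ∨ (¬r ∨ q) = max(a, b) on (0.27, 0.27) = 0.27
(t ∨ (¬r ∧ r)) → (q ∨ (¬r ∨ q))  [Reichenbach: 1 − a + a·b] with a=0.45, b=0.27 → 0.67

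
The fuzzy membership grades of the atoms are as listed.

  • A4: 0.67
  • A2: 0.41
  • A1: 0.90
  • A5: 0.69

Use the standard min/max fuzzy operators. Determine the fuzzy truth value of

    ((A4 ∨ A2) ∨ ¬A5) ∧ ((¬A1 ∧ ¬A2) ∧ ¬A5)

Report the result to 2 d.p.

0.10

A4 ∨ A2 = max(a, b) on (0.67, 0.41) = 0.67
¬A5 = 1 − 0.69 = 0.31
(A4 ∨ A2) ∨ ¬A5 = max(a, b) on (0.67, 0.31) = 0.67
¬A1 = 1 − 0.90 = 0.10
¬A2 = 1 − 0.41 = 0.59
¬A1 ∧ ¬A2 = min(a, b) on (0.10, 0.59) = 0.10
¬A5 = 1 − 0.69 = 0.31
(¬A1 ∧ ¬A2) ∧ ¬A5 = min(a, b) on (0.10, 0.31) = 0.10
((A4 ∨ A2) ∨ ¬A5) ∧ ((¬A1 ∧ ¬A2) ∧ ¬A5) = min(a, b) on (0.67, 0.10) = 0.10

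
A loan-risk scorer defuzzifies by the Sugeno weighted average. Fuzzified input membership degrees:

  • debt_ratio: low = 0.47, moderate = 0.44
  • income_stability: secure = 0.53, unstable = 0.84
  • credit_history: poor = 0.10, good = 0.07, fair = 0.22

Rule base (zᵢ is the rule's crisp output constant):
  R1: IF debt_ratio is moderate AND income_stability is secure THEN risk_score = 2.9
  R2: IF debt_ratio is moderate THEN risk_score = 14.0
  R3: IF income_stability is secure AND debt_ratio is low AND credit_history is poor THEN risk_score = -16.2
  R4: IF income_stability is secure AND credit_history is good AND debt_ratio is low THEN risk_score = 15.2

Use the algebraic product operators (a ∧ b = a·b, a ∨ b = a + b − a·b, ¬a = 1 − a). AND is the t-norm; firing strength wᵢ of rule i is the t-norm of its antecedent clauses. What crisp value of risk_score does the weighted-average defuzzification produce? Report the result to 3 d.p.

R1 (z=2.9): moderate=0.44, secure=0.53; AND[a·b] → w = 0.2332
R2 (z=14.0): moderate=0.44 → w = 0.4400
R3 (z=-16.2): secure=0.53, low=0.47, poor=0.10; AND[a·b] → w = 0.0249
R4 (z=15.2): secure=0.53, good=0.07, low=0.47; AND[a·b] → w = 0.0174
Weighted average = (0.2332·2.9 + 0.4400·14.0 + 0.0249·-16.2 + 0.0174·15.2) / (0.2332 + 0.4400 + 0.0249 + 0.0174)
  = 6.6978 / 0.7155 = 9.360

9.360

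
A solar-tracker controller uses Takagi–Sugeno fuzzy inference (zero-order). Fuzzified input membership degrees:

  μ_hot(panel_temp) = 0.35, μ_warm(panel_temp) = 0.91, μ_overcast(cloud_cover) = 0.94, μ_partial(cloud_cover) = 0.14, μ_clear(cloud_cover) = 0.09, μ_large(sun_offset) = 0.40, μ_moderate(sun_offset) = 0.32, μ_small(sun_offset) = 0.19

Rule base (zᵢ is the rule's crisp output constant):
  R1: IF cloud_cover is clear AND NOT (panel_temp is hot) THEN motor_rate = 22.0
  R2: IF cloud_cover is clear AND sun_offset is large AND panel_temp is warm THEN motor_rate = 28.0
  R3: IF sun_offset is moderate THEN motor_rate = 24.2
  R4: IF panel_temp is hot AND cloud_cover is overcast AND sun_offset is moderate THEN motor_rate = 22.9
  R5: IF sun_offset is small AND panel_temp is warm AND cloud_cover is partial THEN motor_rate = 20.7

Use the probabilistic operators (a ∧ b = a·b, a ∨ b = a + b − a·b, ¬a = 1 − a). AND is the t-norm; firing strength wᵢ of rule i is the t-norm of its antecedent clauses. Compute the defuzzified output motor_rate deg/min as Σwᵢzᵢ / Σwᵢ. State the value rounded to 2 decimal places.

R1 (z=22.0): clear=0.09, ¬hot=1−0.35=0.65; AND[a·b] → w = 0.0585
R2 (z=28.0): clear=0.09, large=0.40, warm=0.91; AND[a·b] → w = 0.0328
R3 (z=24.2): moderate=0.32 → w = 0.3200
R4 (z=22.9): hot=0.35, overcast=0.94, moderate=0.32; AND[a·b] → w = 0.1053
R5 (z=20.7): small=0.19, warm=0.91, partial=0.14; AND[a·b] → w = 0.0242
Weighted average = (0.0585·22.0 + 0.0328·28.0 + 0.3200·24.2 + 0.1053·22.9 + 0.0242·20.7) / (0.0585 + 0.0328 + 0.3200 + 0.1053 + 0.0242)
  = 12.8603 / 0.5407 = 23.78

23.78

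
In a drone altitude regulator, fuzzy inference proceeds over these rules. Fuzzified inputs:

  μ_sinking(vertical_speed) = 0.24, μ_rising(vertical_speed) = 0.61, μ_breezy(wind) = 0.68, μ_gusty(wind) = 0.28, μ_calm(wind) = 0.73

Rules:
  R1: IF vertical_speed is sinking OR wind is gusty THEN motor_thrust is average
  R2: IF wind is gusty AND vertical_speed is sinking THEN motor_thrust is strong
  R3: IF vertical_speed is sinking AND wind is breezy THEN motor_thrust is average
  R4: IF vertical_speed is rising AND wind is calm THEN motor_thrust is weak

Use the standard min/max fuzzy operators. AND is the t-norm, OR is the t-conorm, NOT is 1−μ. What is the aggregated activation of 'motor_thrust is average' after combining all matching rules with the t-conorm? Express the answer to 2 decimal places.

0.28

R1: sinking=0.24, gusty=0.28; OR[max(a, b)] → w = 0.28
R2: gusty=0.28, sinking=0.24; AND[min(a, b)] → w = 0.24
R3: sinking=0.24, breezy=0.68; AND[min(a, b)] → w = 0.24
R4: rising=0.61, calm=0.73; AND[min(a, b)] → w = 0.61
Rules with consequent 'average': {R1, R3} → strengths 0.28, 0.24
Aggregate via t-conorm [max(a, b)]: 0.28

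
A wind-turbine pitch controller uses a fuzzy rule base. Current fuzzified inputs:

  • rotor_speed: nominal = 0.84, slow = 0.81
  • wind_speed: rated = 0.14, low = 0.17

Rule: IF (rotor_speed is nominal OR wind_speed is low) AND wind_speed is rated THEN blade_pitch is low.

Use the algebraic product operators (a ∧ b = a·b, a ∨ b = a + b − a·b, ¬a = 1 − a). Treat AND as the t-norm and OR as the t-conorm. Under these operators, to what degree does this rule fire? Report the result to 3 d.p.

0.121

firing strength: (nominal=0.84 OR low=0.17) = 0.8672; AND[a·b] with rated=0.14 → w = 0.1214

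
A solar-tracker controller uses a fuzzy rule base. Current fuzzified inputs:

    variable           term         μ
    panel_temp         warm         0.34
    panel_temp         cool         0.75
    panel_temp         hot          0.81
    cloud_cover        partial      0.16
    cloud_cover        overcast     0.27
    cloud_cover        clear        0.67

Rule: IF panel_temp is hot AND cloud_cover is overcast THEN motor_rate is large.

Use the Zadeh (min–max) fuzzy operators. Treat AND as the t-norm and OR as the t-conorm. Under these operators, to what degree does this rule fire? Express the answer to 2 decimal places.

0.27

firing strength: hot=0.81, overcast=0.27; AND[min(a, b)] → w = 0.27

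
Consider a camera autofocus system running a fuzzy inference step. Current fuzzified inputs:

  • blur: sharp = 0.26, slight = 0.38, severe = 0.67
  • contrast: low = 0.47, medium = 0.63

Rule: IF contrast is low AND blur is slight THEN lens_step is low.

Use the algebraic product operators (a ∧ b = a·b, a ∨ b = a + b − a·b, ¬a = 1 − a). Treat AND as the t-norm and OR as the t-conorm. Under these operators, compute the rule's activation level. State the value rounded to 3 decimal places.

firing strength: low=0.47, slight=0.38; AND[a·b] → w = 0.1786

0.179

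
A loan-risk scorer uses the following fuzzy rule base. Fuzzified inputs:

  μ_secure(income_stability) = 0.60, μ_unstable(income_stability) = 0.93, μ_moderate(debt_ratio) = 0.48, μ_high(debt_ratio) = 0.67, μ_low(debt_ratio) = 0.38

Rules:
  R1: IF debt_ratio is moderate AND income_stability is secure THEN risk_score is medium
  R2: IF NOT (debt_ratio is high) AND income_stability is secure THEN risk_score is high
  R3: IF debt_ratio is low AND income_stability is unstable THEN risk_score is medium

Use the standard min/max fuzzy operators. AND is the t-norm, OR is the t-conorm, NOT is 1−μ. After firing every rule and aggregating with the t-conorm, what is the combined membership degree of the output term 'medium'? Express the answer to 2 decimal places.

R1: moderate=0.48, secure=0.60; AND[min(a, b)] → w = 0.48
R2: ¬high=1−0.67=0.33, secure=0.60; AND[min(a, b)] → w = 0.33
R3: low=0.38, unstable=0.93; AND[min(a, b)] → w = 0.38
Rules with consequent 'medium': {R1, R3} → strengths 0.48, 0.38
Aggregate via t-conorm [max(a, b)]: 0.48

0.48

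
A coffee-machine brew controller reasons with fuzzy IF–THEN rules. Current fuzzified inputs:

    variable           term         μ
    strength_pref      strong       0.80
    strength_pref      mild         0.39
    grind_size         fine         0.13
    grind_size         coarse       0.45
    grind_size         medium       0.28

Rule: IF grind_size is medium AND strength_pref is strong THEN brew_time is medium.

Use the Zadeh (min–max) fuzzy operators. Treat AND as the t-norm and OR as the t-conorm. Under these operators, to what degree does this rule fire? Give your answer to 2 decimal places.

0.28

firing strength: medium=0.28, strong=0.80; AND[min(a, b)] → w = 0.28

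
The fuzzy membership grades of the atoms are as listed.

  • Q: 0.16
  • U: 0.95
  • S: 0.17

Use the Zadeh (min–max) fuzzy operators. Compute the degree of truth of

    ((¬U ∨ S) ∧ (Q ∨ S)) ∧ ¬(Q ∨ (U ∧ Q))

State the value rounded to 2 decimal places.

0.17

¬U = 1 − 0.95 = 0.05
¬U ∨ S = max(a, b) on (0.05, 0.17) = 0.17
Q ∨ S = max(a, b) on (0.16, 0.17) = 0.17
(¬U ∨ S) ∧ (Q ∨ S) = min(a, b) on (0.17, 0.17) = 0.17
U ∧ Q = min(a, b) on (0.95, 0.16) = 0.16
Q ∨ (U ∧ Q) = max(a, b) on (0.16, 0.16) = 0.16
¬(Q ∨ (U ∧ Q)) = 1 − 0.16 = 0.84
((¬U ∨ S) ∧ (Q ∨ S)) ∧ ¬(Q ∨ (U ∧ Q)) = min(a, b) on (0.17, 0.84) = 0.17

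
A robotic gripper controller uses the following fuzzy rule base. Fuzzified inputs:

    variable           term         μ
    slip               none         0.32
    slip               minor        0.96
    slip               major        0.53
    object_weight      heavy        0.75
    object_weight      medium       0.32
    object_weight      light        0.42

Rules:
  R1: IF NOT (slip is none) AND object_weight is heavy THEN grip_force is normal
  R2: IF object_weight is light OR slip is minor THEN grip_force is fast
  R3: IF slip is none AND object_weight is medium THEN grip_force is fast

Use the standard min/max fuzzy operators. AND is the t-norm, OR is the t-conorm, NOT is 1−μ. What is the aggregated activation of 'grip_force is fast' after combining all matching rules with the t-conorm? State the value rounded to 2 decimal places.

R1: ¬none=1−0.32=0.68, heavy=0.75; AND[min(a, b)] → w = 0.68
R2: light=0.42, minor=0.96; OR[max(a, b)] → w = 0.96
R3: none=0.32, medium=0.32; AND[min(a, b)] → w = 0.32
Rules with consequent 'fast': {R2, R3} → strengths 0.96, 0.32
Aggregate via t-conorm [max(a, b)]: 0.96

0.96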